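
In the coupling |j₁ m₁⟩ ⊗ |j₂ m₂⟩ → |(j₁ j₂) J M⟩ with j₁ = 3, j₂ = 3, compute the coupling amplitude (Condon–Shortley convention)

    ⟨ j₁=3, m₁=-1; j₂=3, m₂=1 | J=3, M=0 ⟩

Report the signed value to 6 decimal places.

+0.408248

√[7·3!3!3!/10! · 2!4!4!2!3!3!] = √(864/25)
  +(−1)^1/∏(1,2,3,3,0,0)! = -1/72  (running -1/72)
  +(−1)^2/∏(2,1,2,2,1,1)! = 1/8  (running 1/9)
  +(−1)^3/∏(3,0,1,1,2,2)! = -1/24  (running 5/72)
⟨..|..⟩ = √(864/25)·(5/72) = +0.408248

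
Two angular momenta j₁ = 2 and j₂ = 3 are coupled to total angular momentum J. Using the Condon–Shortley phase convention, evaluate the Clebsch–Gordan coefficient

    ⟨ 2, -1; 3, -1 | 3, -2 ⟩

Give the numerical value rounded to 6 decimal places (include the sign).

−√(1/4) = -0.500000

j₁+j₂−J=2  J+j₁−j₂=2  J−j₁+j₂=4  j₁+j₂+J+1=9
(j₁±m₁, j₂±m₂, J±M) = (1,3,2,4,1,5)
P² = 64
sum k=1..2:
  [1] −1/12 = -1/12
  [2] +1/48 = 1/48
S = -1/16
C² = P²·S² = 1/4 ; C = -0.500000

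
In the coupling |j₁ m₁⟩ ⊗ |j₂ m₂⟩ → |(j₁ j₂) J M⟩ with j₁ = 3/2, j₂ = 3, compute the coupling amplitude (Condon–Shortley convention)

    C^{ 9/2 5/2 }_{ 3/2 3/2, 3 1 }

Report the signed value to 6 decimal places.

+√(5/12) ≈ +0.645497

triangle: 0!*3!*6!/10! = 4320/3628800
(j±m)!: 3!*0!*4!*2!*7!*2! = 2903040
prefactor² = (2J+1)*Δ*N² = 34560
  k=0: +1/(0!*0!*0!*4!*3!*2!) = 1/288
Σ = 1/288  ⇒  CG² = 34560*1/288² = 5/12
CG = +√(5/12) = +0.645497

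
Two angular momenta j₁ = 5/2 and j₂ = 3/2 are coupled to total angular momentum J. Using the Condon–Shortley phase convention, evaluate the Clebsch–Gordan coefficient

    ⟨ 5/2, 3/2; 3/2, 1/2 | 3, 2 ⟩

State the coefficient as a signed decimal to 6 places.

+0.288675  (= +√(1/12))

triangle: 1!·4!·2!/8! = 48/40320
(j±m)!: 4!·1!·2!·1!·5!·1! = 5760
prefactor² = (2J+1)·Δ·N² = 48
  k=0: +1/(0!·1!·1!·2!·3!·0!) = 1/12
  k=1: −1/(1!·0!·0!·1!·4!·1!) = -1/24
Σ = 1/24  ⇒  CG² = 48·1/24² = 1/12
CG = +√(1/12) = +0.288675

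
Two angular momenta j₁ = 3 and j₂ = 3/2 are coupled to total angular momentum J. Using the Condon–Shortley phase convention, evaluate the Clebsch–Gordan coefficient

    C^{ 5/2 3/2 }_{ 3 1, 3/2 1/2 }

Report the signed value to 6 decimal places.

-0.591608  (= −√(7/20))

j₁+j₂−J=2  J+j₁−j₂=4  J−j₁+j₂=1  j₁+j₂+J+1=8
(j₁±m₁, j₂±m₂, J±M) = (4,2,2,1,4,1)
P² = 576/35
sum k=1..2:
  [1] −1/6 = -1/6
  [2] +1/48 = 1/48
S = -7/48
C² = P²·S² = 7/20 ; C = -0.591608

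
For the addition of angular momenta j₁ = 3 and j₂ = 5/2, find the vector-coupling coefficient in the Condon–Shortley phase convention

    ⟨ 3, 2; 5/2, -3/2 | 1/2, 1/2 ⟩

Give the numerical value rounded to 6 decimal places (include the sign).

−√(5/21) ≈ -0.487950

√[2·5!1!0!/7! · 5!1!1!4!1!0!] = √(960/7)
  +(−1)^1/∏(1,4,0,0,1,0)! = -1/24  (running -1/24)
⟨..|..⟩ = √(960/7)·(-1/24) = -0.487950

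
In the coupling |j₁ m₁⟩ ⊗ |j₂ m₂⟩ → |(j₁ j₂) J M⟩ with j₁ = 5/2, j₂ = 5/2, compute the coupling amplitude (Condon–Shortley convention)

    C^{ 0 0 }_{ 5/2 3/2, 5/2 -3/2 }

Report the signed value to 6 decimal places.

-0.408248

j₁+j₂−J=5  J+j₁−j₂=0  J−j₁+j₂=0  j₁+j₂+J+1=6
(j₁±m₁, j₂±m₂, J±M) = (4,1,1,4,0,0)
P² = 96
sum k=1..1:
  [1] −1/24 = -1/24
S = -1/24
C² = P²·S² = 1/6 ; C = -0.408248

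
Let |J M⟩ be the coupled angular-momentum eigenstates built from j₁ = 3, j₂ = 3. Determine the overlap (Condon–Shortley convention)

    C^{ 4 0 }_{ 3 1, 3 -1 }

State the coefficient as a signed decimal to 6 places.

j₁+j₂−J=2  J+j₁−j₂=4  J−j₁+j₂=4  j₁+j₂+J+1=11
(j₁±m₁, j₂±m₂, J±M) = (4,2,2,4,4,4)
P² = 663552/1925
sum k=0..2:
  [0] +1/32 = 1/32
  [1] −1/36 = -1/36
  [2] +1/1152 = 1/1152
S = 5/1152
C² = P²·S² = 1/154 ; C = +0.080582

+√(1/154) = +0.080582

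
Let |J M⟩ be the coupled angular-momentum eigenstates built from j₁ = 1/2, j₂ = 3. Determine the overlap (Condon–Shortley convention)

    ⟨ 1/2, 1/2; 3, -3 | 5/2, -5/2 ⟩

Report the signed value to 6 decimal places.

triangle: 1!*0!*5!/7! = 120/5040
(j±m)!: 1!*0!*0!*6!*0!*5! = 86400
prefactor² = (2J+1)*Δ*N² = 86400/7
  k=0: +1/(0!*1!*0!*0!*0!*5!) = 1/120
Σ = 1/120  ⇒  CG² = 86400/7*1/120² = 6/7
CG = +√(6/7) = +0.925820

+0.925820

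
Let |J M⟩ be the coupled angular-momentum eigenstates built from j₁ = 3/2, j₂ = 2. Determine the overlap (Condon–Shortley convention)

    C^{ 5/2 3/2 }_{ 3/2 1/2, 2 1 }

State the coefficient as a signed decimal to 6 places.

-0.169031

triangle: 1!×2!×3!/7! = 12/5040
(j±m)!: 2!×1!×3!×1!×4!×1! = 288
prefactor² = (2J+1)×Δ×N² = 144/35
  k=0: +1/(0!×1!×1!×3!×1!×0!) = 1/6
  k=1: −1/(1!×0!×0!×2!×2!×1!) = -1/4
Σ = -1/12  ⇒  CG² = 144/35×(-1/12)² = 1/35
CG = −√(1/35) = -0.169031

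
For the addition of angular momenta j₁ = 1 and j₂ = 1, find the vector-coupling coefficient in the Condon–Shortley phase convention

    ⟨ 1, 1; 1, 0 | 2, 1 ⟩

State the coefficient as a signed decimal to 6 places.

triangle: 0!*2!*2!/5! = 4/120
(j±m)!: 2!*0!*1!*1!*3!*1! = 12
prefactor² = (2J+1)*Δ*N² = 2
  k=0: +1/(0!*0!*0!*1!*2!*1!) = 1/2
Σ = 1/2  ⇒  CG² = 2*1/2² = 1/2
CG = +√(1/2) = +0.707107

+0.707107  (= +√(1/2))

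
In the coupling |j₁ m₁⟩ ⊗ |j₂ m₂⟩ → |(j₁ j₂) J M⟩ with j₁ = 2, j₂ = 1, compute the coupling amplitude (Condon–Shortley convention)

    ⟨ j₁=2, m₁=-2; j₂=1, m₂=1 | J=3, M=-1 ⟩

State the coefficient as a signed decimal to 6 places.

j₁+j₂−J=0  J+j₁−j₂=4  J−j₁+j₂=2  j₁+j₂+J+1=7
(j₁±m₁, j₂±m₂, J±M) = (0,4,2,0,2,4)
P² = 768/5
sum k=0..0:
  [0] +1/48 = 1/48
S = 1/48
C² = P²·S² = 1/15 ; C = +0.258199

+√(1/15) = +0.258199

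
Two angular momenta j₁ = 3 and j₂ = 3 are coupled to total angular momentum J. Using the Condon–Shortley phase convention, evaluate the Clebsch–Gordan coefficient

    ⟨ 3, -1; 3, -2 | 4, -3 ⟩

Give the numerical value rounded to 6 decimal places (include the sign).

-0.301511  (= −√(1/11))

√[9·2!4!4!/11! · 2!4!1!5!1!7!] = √(82944/11)
  +(−1)^0/∏(0,2,4,1,0,3)! = 1/288  (running 1/288)
  +(−1)^1/∏(1,1,3,0,1,4)! = -1/144  (running -1/288)
⟨..|..⟩ = √(82944/11)·(-1/288) = -0.301511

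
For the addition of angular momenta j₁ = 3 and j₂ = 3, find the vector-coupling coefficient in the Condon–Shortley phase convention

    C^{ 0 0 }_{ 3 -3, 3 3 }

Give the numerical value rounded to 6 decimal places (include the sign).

+√(1/7) = +0.377964

√[1·6!0!0!/7! · 0!6!6!0!0!0!] = √(518400/7)
  +(−1)^6/∏(6,0,0,0,0,0)! = 1/720  (running 1/720)
⟨..|..⟩ = √(518400/7)·(1/720) = +0.377964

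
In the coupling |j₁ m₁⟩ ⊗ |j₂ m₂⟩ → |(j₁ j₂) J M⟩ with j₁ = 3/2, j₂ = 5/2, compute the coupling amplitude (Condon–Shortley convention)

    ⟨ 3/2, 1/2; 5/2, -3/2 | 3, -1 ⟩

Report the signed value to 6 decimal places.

triangle: 1!*2!*4!/8! = 48/40320
(j±m)!: 2!*1!*1!*4!*2!*4! = 2304
prefactor² = (2J+1)*Δ*N² = 96/5
  k=0: +1/(0!*1!*1!*1!*1!*3!) = 1/6
  k=1: −1/(1!*0!*0!*0!*2!*4!) = -1/48
Σ = 7/48  ⇒  CG² = 96/5*7/48² = 49/120
CG = +√(49/120) = +0.639010

+0.639010  (= +√(49/120))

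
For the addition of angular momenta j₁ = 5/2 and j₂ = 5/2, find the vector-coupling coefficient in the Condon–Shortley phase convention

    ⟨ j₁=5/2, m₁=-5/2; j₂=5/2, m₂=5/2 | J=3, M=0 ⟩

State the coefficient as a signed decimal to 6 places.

j₁+j₂−J=2  J+j₁−j₂=3  J−j₁+j₂=3  j₁+j₂+J+1=9
(j₁±m₁, j₂±m₂, J±M) = (0,5,5,0,3,3)
P² = 720
sum k=2..2:
  [2] +1/72 = 1/72
S = 1/72
C² = P²·S² = 5/36 ; C = +0.372678

+0.372678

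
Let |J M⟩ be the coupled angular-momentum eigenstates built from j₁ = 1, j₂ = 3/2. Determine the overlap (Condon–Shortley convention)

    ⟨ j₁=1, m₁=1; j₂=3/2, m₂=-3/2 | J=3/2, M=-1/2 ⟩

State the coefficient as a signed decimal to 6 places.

+0.632456

√[4·1!1!2!/5! · 2!0!0!3!1!2!] = √(8/5)
  +(−1)^0/∏(0,1,0,0,1,2)! = 1/2  (running 1/2)
⟨..|..⟩ = √(8/5)·(1/2) = +0.632456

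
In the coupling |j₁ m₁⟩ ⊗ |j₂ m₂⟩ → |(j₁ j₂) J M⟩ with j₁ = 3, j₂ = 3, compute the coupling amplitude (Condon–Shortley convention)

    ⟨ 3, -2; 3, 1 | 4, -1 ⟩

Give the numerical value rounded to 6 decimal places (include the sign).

j₁+j₂−J=2  J+j₁−j₂=4  J−j₁+j₂=4  j₁+j₂+J+1=11
(j₁±m₁, j₂±m₂, J±M) = (1,5,4,2,3,5)
P² = 82944/77
sum k=1..2:
  [1] −1/144 = -1/144
  [2] +1/48 = 1/48
S = 1/72
C² = P²·S² = 16/77 ; C = +0.455842

+√(16/77) ≈ +0.455842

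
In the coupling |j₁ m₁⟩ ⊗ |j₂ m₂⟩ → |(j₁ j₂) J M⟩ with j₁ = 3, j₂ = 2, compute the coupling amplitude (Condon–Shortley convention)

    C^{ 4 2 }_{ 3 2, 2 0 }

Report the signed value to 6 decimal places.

+0.585540  (= +√(12/35))

triangle: 1!·5!·3!/10! = 720/3628800
(j±m)!: 5!·1!·2!·2!·6!·2! = 691200
prefactor² = (2J+1)·Δ·N² = 8640/7
  k=0: +1/(0!·1!·1!·2!·4!·1!) = 1/48
  k=1: −1/(1!·0!·0!·1!·5!·2!) = -1/240
Σ = 1/60  ⇒  CG² = 8640/7·1/60² = 12/35
CG = +√(12/35) = +0.585540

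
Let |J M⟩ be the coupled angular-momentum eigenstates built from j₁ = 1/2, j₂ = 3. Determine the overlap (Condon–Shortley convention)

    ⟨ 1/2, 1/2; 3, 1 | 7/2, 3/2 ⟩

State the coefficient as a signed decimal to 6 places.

+√(5/7) ≈ +0.845154

j₁+j₂−J=0  J+j₁−j₂=1  J−j₁+j₂=6  j₁+j₂+J+1=8
(j₁±m₁, j₂±m₂, J±M) = (1,0,4,2,5,2)
P² = 11520/7
sum k=0..0:
  [0] +1/48 = 1/48
S = 1/48
C² = P²·S² = 5/7 ; C = +0.845154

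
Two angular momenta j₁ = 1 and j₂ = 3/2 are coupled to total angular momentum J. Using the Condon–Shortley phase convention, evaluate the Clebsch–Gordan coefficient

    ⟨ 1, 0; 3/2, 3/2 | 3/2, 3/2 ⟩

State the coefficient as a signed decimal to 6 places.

triangle: 1!*1!*2!/5! = 2/120
(j±m)!: 1!*1!*3!*0!*3!*0! = 36
prefactor² = (2J+1)*Δ*N² = 12/5
  k=1: −1/(1!*0!*0!*2!*1!*0!) = -1/2
Σ = -1/2  ⇒  CG² = 12/5*(-1/2)² = 3/5
CG = −√(3/5) = -0.774597

−√(3/5) = -0.774597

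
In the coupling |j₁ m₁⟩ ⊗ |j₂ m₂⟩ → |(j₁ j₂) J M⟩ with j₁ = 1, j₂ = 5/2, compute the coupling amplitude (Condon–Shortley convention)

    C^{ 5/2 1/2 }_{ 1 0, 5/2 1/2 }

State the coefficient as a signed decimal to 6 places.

-0.169031

j₁+j₂−J=1  J+j₁−j₂=1  J−j₁+j₂=4  j₁+j₂+J+1=7
(j₁±m₁, j₂±m₂, J±M) = (1,1,3,2,3,2)
P² = 144/35
sum k=0..1:
  [0] +1/6 = 1/6
  [1] −1/4 = -1/4
S = -1/12
C² = P²·S² = 1/35 ; C = -0.169031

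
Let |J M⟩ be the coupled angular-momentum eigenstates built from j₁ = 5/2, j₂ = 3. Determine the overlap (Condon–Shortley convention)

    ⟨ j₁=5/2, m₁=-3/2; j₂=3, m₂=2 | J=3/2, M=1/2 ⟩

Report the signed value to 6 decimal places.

−√(1/21) ≈ -0.218218

triangle: 4!×1!×2!/8! = 48/40320
(j±m)!: 1!×4!×5!×1!×2!×1! = 5760
prefactor² = (2J+1)×Δ×N² = 192/7
  k=3: −1/(3!×1!×1!×2!×0!×0!) = -1/12
  k=4: +1/(4!×0!×0!×1!×1!×1!) = 1/24
Σ = -1/24  ⇒  CG² = 192/7×(-1/24)² = 1/21
CG = −√(1/21) = -0.218218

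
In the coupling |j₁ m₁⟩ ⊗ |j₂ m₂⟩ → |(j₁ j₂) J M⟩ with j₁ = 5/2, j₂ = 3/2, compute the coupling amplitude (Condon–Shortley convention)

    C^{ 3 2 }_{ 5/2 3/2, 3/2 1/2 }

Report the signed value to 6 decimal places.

+0.288675  (= +√(1/12))

√[7·1!4!2!/8! · 4!1!2!1!5!1!] = √(48)
  +(−1)^0/∏(0,1,1,2,3,0)! = 1/12  (running 1/12)
  +(−1)^1/∏(1,0,0,1,4,1)! = -1/24  (running 1/24)
⟨..|..⟩ = √(48)·(1/24) = +0.288675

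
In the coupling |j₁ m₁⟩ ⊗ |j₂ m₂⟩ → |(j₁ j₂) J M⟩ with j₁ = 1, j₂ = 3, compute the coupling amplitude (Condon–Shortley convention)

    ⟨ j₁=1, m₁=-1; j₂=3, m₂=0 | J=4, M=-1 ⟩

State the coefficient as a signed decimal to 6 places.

+0.597614

√[9·0!2!6!/9! · 0!2!3!3!3!5!] = √(12960/7)
  +(−1)^0/∏(0,0,2,3,0,3)! = 1/72  (running 1/72)
⟨..|..⟩ = √(12960/7)·(1/72) = +0.597614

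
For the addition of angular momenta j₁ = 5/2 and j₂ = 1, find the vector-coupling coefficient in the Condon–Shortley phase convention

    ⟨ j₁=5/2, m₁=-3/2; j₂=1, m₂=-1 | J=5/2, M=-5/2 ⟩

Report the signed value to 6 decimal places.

triangle: 1!×4!×1!/7! = 24/5040
(j±m)!: 1!×4!×0!×2!×0!×5! = 5760
prefactor² = (2J+1)×Δ×N² = 1152/7
  k=0: +1/(0!×1!×4!×0!×0!×1!) = 1/24
Σ = 1/24  ⇒  CG² = 1152/7×1/24² = 2/7
CG = +√(2/7) = +0.534522

+0.534522  (= +√(2/7))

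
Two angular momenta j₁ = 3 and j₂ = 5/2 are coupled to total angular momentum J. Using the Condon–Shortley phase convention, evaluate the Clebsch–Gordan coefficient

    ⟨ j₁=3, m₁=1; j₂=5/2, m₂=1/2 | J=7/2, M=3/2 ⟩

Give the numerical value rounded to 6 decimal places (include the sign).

j₁+j₂−J=2  J+j₁−j₂=4  J−j₁+j₂=3  j₁+j₂+J+1=10
(j₁±m₁, j₂±m₂, J±M) = (4,2,3,2,5,2)
P² = 3072/35
sum k=0..2:
  [0] +1/48 = 1/48
  [1] −1/12 = -1/12
  [2] +1/96 = 1/96
S = -5/96
C² = P²·S² = 5/21 ; C = -0.487950

−√(5/21) ≈ -0.487950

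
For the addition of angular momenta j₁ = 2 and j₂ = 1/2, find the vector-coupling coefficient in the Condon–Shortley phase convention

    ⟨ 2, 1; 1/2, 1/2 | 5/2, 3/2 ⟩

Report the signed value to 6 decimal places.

+√(4/5) = +0.894427

triangle: 0!×4!×1!/6! = 24/720
(j±m)!: 3!×1!×1!×0!×4!×1! = 144
prefactor² = (2J+1)×Δ×N² = 144/5
  k=0: +1/(0!×0!×1!×1!×3!×0!) = 1/6
Σ = 1/6  ⇒  CG² = 144/5×1/6² = 4/5
CG = +√(4/5) = +0.894427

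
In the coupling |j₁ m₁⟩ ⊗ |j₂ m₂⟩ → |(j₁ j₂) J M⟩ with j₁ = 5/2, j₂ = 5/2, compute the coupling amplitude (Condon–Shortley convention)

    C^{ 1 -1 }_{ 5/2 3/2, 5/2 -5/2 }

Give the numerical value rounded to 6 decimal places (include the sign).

+0.377964

j₁+j₂−J=4  J+j₁−j₂=1  J−j₁+j₂=1  j₁+j₂+J+1=7
(j₁±m₁, j₂±m₂, J±M) = (4,1,0,5,0,2)
P² = 576/7
sum k=0..0:
  [0] +1/24 = 1/24
S = 1/24
C² = P²·S² = 1/7 ; C = +0.377964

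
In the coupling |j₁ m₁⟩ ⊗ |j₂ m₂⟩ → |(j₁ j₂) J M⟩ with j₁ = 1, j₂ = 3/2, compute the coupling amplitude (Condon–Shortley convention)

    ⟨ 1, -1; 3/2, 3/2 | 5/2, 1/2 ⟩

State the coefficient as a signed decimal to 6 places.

+0.316228

triangle: 0!*2!*3!/6! = 12/720
(j±m)!: 0!*2!*3!*0!*3!*2! = 144
prefactor² = (2J+1)*Δ*N² = 72/5
  k=0: +1/(0!*0!*2!*3!*0!*0!) = 1/12
Σ = 1/12  ⇒  CG² = 72/5*1/12² = 1/10
CG = +√(1/10) = +0.316228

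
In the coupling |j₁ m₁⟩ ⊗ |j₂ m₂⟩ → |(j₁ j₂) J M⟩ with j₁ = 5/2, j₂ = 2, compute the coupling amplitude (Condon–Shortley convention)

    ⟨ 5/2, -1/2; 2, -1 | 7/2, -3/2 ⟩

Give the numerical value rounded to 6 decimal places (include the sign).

+√(2/21) ≈ +0.308607

√[8·1!4!3!/9! · 2!3!1!3!2!5!] = √(384/7)
  +(−1)^0/∏(0,1,3,1,1,2)! = 1/12  (running 1/12)
  +(−1)^1/∏(1,0,2,0,2,3)! = -1/24  (running 1/24)
⟨..|..⟩ = √(384/7)·(1/24) = +0.308607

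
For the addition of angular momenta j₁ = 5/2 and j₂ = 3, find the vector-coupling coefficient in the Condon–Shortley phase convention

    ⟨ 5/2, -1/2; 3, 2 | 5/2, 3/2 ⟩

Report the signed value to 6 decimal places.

triangle: 3!×2!×3!/9! = 72/362880
(j±m)!: 2!×3!×5!×1!×4!×1! = 34560
prefactor² = (2J+1)×Δ×N² = 288/7
  k=2: +1/(2!×1!×1!×3!×1!×0!) = 1/12
  k=3: −1/(3!×0!×0!×2!×2!×1!) = -1/24
Σ = 1/24  ⇒  CG² = 288/7×1/24² = 1/14
CG = +√(1/14) = +0.267261

+0.267261  (= +√(1/14))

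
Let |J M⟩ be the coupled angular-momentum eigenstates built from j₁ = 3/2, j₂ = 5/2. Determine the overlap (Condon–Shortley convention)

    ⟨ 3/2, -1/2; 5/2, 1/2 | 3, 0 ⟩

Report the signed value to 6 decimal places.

-0.447214

√[7·1!2!4!/8! · 1!2!3!2!3!3!] = √(36/5)
  +(−1)^0/∏(0,1,2,3,0,1)! = 1/12  (running 1/12)
  +(−1)^1/∏(1,0,1,2,1,2)! = -1/4  (running -1/6)
⟨..|..⟩ = √(36/5)·(-1/6) = -0.447214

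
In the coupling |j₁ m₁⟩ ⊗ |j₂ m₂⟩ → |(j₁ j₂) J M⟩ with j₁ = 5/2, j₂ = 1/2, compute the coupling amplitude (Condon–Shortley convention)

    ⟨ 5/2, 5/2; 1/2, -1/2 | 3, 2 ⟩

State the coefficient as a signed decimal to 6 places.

j₁+j₂−J=0  J+j₁−j₂=5  J−j₁+j₂=1  j₁+j₂+J+1=7
(j₁±m₁, j₂±m₂, J±M) = (5,0,0,1,5,1)
P² = 2400
sum k=0..0:
  [0] +1/120 = 1/120
S = 1/120
C² = P²·S² = 1/6 ; C = +0.408248

+0.408248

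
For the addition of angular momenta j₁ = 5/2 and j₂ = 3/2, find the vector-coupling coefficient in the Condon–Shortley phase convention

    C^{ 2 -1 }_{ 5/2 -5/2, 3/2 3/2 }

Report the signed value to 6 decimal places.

+0.597614

√[5·2!3!1!/7! · 0!5!3!0!1!3!] = √(360/7)
  +(−1)^2/∏(2,0,3,1,0,0)! = 1/12  (running 1/12)
⟨..|..⟩ = √(360/7)·(1/12) = +0.597614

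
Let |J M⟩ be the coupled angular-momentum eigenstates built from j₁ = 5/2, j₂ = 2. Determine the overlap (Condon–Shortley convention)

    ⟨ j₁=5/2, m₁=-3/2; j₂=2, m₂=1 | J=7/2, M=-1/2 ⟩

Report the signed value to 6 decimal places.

-0.619780

√[8·1!4!3!/9! · 1!4!3!1!3!4!] = √(2304/35)
  +(−1)^0/∏(0,1,4,3,0,0)! = 1/144  (running 1/144)
  +(−1)^1/∏(1,0,3,2,1,1)! = -1/12  (running -11/144)
⟨..|..⟩ = √(2304/35)·(-11/144) = -0.619780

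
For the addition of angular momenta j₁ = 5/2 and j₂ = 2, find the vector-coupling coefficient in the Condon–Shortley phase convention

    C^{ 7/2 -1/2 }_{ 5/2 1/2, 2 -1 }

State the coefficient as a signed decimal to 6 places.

triangle: 1!×4!×3!/9! = 144/362880
(j±m)!: 3!×2!×1!×3!×3!×4! = 10368
prefactor² = (2J+1)×Δ×N² = 1152/35
  k=0: +1/(0!×1!×2!×1!×2!×2!) = 1/8
  k=1: −1/(1!×0!×1!×0!×3!×3!) = -1/36
Σ = 7/72  ⇒  CG² = 1152/35×7/72² = 14/45
CG = +√(14/45) = +0.557773

+√(14/45) = +0.557773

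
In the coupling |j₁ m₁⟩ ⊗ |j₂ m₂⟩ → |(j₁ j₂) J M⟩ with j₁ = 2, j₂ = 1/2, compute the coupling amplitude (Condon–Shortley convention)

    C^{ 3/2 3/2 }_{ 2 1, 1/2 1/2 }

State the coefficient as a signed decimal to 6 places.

√[4·1!3!0!/5! · 3!1!1!0!3!0!] = √(36/5)
  +(−1)^1/∏(1,0,0,0,3,0)! = -1/6  (running -1/6)
⟨..|..⟩ = √(36/5)·(-1/6) = -0.447214

−√(1/5) ≈ -0.447214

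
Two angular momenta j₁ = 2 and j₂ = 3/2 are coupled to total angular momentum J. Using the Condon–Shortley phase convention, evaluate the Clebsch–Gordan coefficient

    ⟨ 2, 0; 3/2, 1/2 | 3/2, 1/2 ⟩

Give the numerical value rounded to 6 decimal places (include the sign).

−√(1/5) = -0.447214

√[4·2!2!1!/6! · 2!2!2!1!2!1!] = √(16/45)
  +(−1)^1/∏(1,1,1,1,1,0)! = -1  (running -1)
  +(−1)^2/∏(2,0,0,0,2,1)! = 1/4  (running -3/4)
⟨..|..⟩ = √(16/45)·(-3/4) = -0.447214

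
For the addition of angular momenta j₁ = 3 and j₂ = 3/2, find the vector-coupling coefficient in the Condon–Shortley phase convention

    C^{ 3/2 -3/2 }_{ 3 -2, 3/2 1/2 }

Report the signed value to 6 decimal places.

triangle: 3!*3!*0!/7! = 36/5040
(j±m)!: 1!*5!*2!*1!*0!*3! = 1440
prefactor² = (2J+1)*Δ*N² = 288/7
  k=2: +1/(2!*1!*3!*0!*0!*0!) = 1/12
Σ = 1/12  ⇒  CG² = 288/7*1/12² = 2/7
CG = +√(2/7) = +0.534522

+0.534522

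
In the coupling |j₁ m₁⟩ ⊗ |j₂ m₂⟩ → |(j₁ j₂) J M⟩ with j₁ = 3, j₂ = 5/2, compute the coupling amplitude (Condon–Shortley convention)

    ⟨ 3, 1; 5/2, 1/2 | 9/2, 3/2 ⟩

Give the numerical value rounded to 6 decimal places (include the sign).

+0.147122

√[10·1!5!4!/11! · 4!2!3!2!6!3!] = √(138240/77)
  +(−1)^0/∏(0,1,2,3,3,1)! = 1/72  (running 1/72)
  +(−1)^1/∏(1,0,1,2,4,2)! = -1/96  (running 1/288)
⟨..|..⟩ = √(138240/77)·(1/288) = +0.147122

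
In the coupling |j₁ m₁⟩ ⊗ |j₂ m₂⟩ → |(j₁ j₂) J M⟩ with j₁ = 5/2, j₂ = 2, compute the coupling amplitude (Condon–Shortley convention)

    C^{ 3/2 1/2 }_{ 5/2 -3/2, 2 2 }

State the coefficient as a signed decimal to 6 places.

−√(32/105) ≈ -0.552052

triangle: 3!×2!×1!/7! = 12/5040
(j±m)!: 1!×4!×4!×0!×2!×1! = 1152
prefactor² = (2J+1)×Δ×N² = 384/35
  k=3: −1/(3!×0!×1!×1!×1!×0!) = -1/6
Σ = -1/6  ⇒  CG² = 384/35×(-1/6)² = 32/105
CG = −√(32/105) = -0.552052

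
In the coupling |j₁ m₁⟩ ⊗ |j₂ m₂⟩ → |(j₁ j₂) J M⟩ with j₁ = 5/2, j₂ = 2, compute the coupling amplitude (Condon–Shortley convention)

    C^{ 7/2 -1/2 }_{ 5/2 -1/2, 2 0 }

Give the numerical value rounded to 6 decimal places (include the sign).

j₁+j₂−J=1  J+j₁−j₂=4  J−j₁+j₂=3  j₁+j₂+J+1=9
(j₁±m₁, j₂±m₂, J±M) = (2,3,2,2,3,4)
P² = 768/35
sum k=0..1:
  [0] +1/12 = 1/12
  [1] −1/8 = -1/8
S = -1/24
C² = P²·S² = 4/105 ; C = -0.195180

−√(4/105) ≈ -0.195180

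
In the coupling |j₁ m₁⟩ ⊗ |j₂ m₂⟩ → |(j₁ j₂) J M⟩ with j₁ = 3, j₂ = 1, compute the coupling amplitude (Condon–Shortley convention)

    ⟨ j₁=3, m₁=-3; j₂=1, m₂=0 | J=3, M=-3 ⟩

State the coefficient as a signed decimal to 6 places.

−√(3/4) = -0.866025

j₁+j₂−J=1  J+j₁−j₂=5  J−j₁+j₂=1  j₁+j₂+J+1=8
(j₁±m₁, j₂±m₂, J±M) = (0,6,1,1,0,6)
P² = 10800
sum k=1..1:
  [1] −1/120 = -1/120
S = -1/120
C² = P²·S² = 3/4 ; C = -0.866025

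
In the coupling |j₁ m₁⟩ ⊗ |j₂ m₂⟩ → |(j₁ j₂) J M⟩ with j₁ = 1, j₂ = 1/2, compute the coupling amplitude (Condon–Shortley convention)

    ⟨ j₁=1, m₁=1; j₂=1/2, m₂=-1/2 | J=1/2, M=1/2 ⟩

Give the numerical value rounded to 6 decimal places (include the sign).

j₁+j₂−J=1  J+j₁−j₂=1  J−j₁+j₂=0  j₁+j₂+J+1=3
(j₁±m₁, j₂±m₂, J±M) = (2,0,0,1,1,0)
P² = 2/3
sum k=0..0:
  [0] +1/1 = 1
S = 1
C² = P²·S² = 2/3 ; C = +0.816497

+√(2/3) ≈ +0.816497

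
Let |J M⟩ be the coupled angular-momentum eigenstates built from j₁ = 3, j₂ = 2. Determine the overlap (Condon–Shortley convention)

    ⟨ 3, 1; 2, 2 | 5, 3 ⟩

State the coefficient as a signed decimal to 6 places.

j₁+j₂−J=0  J+j₁−j₂=6  J−j₁+j₂=4  j₁+j₂+J+1=11
(j₁±m₁, j₂±m₂, J±M) = (4,2,4,0,8,2)
P² = 442368
sum k=0..0:
  [0] +1/1152 = 1/1152
S = 1/1152
C² = P²·S² = 1/3 ; C = +0.577350

+√(1/3) ≈ +0.577350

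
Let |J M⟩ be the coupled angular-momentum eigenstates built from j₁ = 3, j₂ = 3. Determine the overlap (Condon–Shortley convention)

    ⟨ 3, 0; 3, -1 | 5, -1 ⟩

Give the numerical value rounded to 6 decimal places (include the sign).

+√(5/42) = +0.345033

triangle: 1!·5!·5!/12! = 14400/479001600
(j±m)!: 3!·3!·2!·4!·4!·6! = 29859840
prefactor² = (2J+1)·Δ·N² = 69120/7
  k=0: +1/(0!·1!·3!·2!·2!·3!) = 1/144
  k=1: −1/(1!·0!·2!·1!·3!·4!) = -1/288
Σ = 1/288  ⇒  CG² = 69120/7·1/288² = 5/42
CG = +√(5/42) = +0.345033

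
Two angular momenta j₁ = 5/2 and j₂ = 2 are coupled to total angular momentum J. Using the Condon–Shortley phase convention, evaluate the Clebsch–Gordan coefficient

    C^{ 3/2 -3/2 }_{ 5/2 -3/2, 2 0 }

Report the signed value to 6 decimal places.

j₁+j₂−J=3  J+j₁−j₂=2  J−j₁+j₂=1  j₁+j₂+J+1=7
(j₁±m₁, j₂±m₂, J±M) = (1,4,2,2,0,3)
P² = 192/35
sum k=2..2:
  [2] +1/4 = 1/4
S = 1/4
C² = P²·S² = 12/35 ; C = +0.585540

+√(12/35) = +0.585540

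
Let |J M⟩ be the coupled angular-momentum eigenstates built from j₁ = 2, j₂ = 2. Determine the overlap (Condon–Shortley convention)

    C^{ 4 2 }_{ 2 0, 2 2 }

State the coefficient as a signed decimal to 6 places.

+√(3/14) = +0.462910

√[9·0!4!4!/9! · 2!2!4!0!6!2!] = √(13824/7)
  +(−1)^0/∏(0,0,2,4,2,0)! = 1/96  (running 1/96)
⟨..|..⟩ = √(13824/7)·(1/96) = +0.462910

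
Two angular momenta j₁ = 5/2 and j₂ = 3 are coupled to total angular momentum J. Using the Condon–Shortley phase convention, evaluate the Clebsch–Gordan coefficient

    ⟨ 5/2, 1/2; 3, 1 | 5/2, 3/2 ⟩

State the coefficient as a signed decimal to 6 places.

√[6·3!2!3!/9! · 3!2!4!2!4!1!] = √(576/35)
  +(−1)^1/∏(1,2,1,3,1,0)! = -1/12  (running -1/12)
  +(−1)^2/∏(2,1,0,2,2,1)! = 1/8  (running 1/24)
⟨..|..⟩ = √(576/35)·(1/24) = +0.169031

+√(1/35) = +0.169031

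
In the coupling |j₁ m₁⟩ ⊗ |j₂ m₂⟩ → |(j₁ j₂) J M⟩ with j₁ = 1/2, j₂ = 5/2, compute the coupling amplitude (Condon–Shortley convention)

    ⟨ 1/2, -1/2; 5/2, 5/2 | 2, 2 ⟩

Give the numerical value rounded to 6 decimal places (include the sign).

√[5·1!0!4!/6! · 0!1!5!0!4!0!] = √(480)
  +(−1)^1/∏(1,0,0,4,0,0)! = -1/24  (running -1/24)
⟨..|..⟩ = √(480)·(-1/24) = -0.912871

-0.912871  (= −√(5/6))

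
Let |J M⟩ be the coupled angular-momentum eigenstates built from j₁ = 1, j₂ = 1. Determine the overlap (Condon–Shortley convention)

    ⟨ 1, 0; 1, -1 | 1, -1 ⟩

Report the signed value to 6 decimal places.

+√(1/2) = +0.707107

j₁+j₂−J=1  J+j₁−j₂=1  J−j₁+j₂=1  j₁+j₂+J+1=4
(j₁±m₁, j₂±m₂, J±M) = (1,1,0,2,0,2)
P² = 1/2
sum k=0..0:
  [0] +1/1 = 1
S = 1
C² = P²·S² = 1/2 ; C = +0.707107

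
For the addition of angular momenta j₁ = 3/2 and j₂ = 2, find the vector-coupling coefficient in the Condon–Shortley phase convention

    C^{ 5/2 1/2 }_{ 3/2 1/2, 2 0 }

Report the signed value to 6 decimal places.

+√(3/35) ≈ +0.292770

√[6·1!2!3!/7! · 2!1!2!2!3!2!] = √(48/35)
  +(−1)^0/∏(0,1,1,2,1,1)! = 1/2  (running 1/2)
  +(−1)^1/∏(1,0,0,1,2,2)! = -1/4  (running 1/4)
⟨..|..⟩ = √(48/35)·(1/4) = +0.292770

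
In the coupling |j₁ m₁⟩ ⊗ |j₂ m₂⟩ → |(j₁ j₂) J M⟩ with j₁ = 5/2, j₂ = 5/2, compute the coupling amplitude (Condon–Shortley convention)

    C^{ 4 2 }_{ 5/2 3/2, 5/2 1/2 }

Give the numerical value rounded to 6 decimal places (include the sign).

j₁+j₂−J=1  J+j₁−j₂=4  J−j₁+j₂=4  j₁+j₂+J+1=10
(j₁±m₁, j₂±m₂, J±M) = (4,1,3,2,6,2)
P² = 20736/35
sum k=0..1:
  [0] +1/36 = 1/36
  [1] −1/96 = -1/96
S = 5/288
C² = P²·S² = 5/28 ; C = +0.422577

+0.422577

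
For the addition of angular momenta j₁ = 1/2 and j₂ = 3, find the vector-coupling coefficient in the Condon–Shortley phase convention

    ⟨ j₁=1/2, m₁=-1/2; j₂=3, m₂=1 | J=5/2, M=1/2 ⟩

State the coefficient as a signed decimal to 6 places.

-0.755929

j₁+j₂−J=1  J+j₁−j₂=0  J−j₁+j₂=5  j₁+j₂+J+1=7
(j₁±m₁, j₂±m₂, J±M) = (0,1,4,2,3,2)
P² = 576/7
sum k=1..1:
  [1] −1/12 = -1/12
S = -1/12
C² = P²·S² = 4/7 ; C = -0.755929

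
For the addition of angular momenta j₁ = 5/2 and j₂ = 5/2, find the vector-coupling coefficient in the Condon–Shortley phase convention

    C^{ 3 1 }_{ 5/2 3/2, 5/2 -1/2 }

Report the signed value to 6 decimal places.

+√(1/30) ≈ +0.182574

j₁+j₂−J=2  J+j₁−j₂=3  J−j₁+j₂=3  j₁+j₂+J+1=9
(j₁±m₁, j₂±m₂, J±M) = (4,1,2,3,4,2)
P² = 96/5
sum k=0..1:
  [0] +1/8 = 1/8
  [1] −1/12 = -1/12
S = 1/24
C² = P²·S² = 1/30 ; C = +0.182574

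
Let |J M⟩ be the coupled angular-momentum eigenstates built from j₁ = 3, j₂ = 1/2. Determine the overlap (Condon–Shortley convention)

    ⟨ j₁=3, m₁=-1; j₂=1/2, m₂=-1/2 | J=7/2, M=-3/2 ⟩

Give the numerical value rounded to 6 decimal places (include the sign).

+√(5/7) ≈ +0.845154

triangle: 0!·6!·1!/8! = 720/40320
(j±m)!: 2!·4!·0!·1!·2!·5! = 11520
prefactor² = (2J+1)·Δ·N² = 11520/7
  k=0: +1/(0!·0!·4!·0!·2!·1!) = 1/48
Σ = 1/48  ⇒  CG² = 11520/7·1/48² = 5/7
CG = +√(5/7) = +0.845154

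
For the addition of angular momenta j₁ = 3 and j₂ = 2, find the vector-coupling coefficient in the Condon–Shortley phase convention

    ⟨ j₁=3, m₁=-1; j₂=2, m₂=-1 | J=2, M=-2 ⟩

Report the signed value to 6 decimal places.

−√(3/14) ≈ -0.462910

triangle: 3!·3!·1!/8! = 36/40320
(j±m)!: 2!·4!·1!·3!·0!·4! = 6912
prefactor² = (2J+1)·Δ·N² = 216/7
  k=1: −1/(1!·2!·3!·0!·0!·1!) = -1/12
Σ = -1/12  ⇒  CG² = 216/7·(-1/12)² = 3/14
CG = −√(3/14) = -0.462910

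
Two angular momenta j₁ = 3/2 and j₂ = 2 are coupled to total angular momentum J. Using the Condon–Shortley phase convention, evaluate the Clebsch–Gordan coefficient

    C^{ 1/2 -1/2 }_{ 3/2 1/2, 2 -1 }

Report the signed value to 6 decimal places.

−√(3/10) ≈ -0.547723

triangle: 3!×0!×1!/5! = 6/120
(j±m)!: 2!×1!×1!×3!×0!×1! = 12
prefactor² = (2J+1)×Δ×N² = 6/5
  k=1: −1/(1!×2!×0!×0!×0!×1!) = -1/2
Σ = -1/2  ⇒  CG² = 6/5×(-1/2)² = 3/10
CG = −√(3/10) = -0.547723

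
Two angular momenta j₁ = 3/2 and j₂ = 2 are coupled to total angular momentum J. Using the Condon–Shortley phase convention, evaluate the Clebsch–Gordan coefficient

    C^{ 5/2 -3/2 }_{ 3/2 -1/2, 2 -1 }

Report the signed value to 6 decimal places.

j₁+j₂−J=1  J+j₁−j₂=2  J−j₁+j₂=3  j₁+j₂+J+1=7
(j₁±m₁, j₂±m₂, J±M) = (1,2,1,3,1,4)
P² = 144/35
sum k=0..1:
  [0] +1/4 = 1/4
  [1] −1/6 = -1/6
S = 1/12
C² = P²·S² = 1/35 ; C = +0.169031

+√(1/35) ≈ +0.169031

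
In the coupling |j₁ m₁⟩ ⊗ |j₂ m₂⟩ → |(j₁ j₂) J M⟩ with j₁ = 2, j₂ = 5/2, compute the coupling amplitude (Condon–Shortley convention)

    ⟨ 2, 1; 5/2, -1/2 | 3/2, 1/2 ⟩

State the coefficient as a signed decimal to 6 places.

j₁+j₂−J=3  J+j₁−j₂=1  J−j₁+j₂=2  j₁+j₂+J+1=7
(j₁±m₁, j₂±m₂, J±M) = (3,1,2,3,2,1)
P² = 48/35
sum k=0..1:
  [0] +1/12 = 1/12
  [1] −1/2 = -1/2
S = -5/12
C² = P²·S² = 5/21 ; C = -0.487950

−√(5/21) ≈ -0.487950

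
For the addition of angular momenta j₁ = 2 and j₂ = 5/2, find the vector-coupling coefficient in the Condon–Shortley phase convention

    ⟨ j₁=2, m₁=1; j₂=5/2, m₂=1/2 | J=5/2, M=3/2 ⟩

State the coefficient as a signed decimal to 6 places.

−√(6/35) ≈ -0.414039

j₁+j₂−J=2  J+j₁−j₂=2  J−j₁+j₂=3  j₁+j₂+J+1=8
(j₁±m₁, j₂±m₂, J±M) = (3,1,3,2,4,1)
P² = 216/35
sum k=0..1:
  [0] +1/12 = 1/12
  [1] −1/4 = -1/4
S = -1/6
C² = P²·S² = 6/35 ; C = -0.414039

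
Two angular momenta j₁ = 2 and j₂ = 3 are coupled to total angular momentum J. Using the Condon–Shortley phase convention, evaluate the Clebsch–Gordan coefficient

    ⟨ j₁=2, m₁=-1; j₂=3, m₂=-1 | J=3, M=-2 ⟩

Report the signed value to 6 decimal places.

−√(1/4) = -0.500000

√[7·2!2!4!/9! · 1!3!2!4!1!5!] = √(64)
  +(−1)^1/∏(1,1,2,1,0,3)! = -1/12  (running -1/12)
  +(−1)^2/∏(2,0,1,0,1,4)! = 1/48  (running -1/16)
⟨..|..⟩ = √(64)·(-1/16) = -0.500000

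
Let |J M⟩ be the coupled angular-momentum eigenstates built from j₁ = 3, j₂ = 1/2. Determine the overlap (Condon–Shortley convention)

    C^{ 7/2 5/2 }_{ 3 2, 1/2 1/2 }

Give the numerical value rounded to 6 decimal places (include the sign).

j₁+j₂−J=0  J+j₁−j₂=6  J−j₁+j₂=1  j₁+j₂+J+1=8
(j₁±m₁, j₂±m₂, J±M) = (5,1,1,0,6,1)
P² = 86400/7
sum k=0..0:
  [0] +1/120 = 1/120
S = 1/120
C² = P²·S² = 6/7 ; C = +0.925820

+0.925820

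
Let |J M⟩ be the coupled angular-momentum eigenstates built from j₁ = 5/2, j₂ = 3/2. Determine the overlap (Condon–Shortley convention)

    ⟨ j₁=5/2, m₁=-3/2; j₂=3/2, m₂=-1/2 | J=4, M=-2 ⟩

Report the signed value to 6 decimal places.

+√(15/28) = +0.731925

√[9·0!5!3!/9! · 1!4!1!2!2!6!] = √(8640/7)
  +(−1)^0/∏(0,0,4,1,1,2)! = 1/48  (running 1/48)
⟨..|..⟩ = √(8640/7)·(1/48) = +0.731925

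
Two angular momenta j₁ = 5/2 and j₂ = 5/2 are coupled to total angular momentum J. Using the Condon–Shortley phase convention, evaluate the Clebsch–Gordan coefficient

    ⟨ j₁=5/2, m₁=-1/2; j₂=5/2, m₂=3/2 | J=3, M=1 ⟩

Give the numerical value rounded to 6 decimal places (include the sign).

√[7·2!3!3!/9! · 2!3!4!1!4!2!] = √(96/5)
  +(−1)^1/∏(1,1,2,3,1,0)! = -1/12  (running -1/12)
  +(−1)^2/∏(2,0,1,2,2,1)! = 1/8  (running 1/24)
⟨..|..⟩ = √(96/5)·(1/24) = +0.182574

+0.182574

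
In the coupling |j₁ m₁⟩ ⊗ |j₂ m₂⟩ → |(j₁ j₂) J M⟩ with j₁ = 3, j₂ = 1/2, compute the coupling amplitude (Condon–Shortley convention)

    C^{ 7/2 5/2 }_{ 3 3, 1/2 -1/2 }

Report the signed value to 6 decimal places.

+0.377964  (= +√(1/7))

triangle: 0!*6!*1!/8! = 720/40320
(j±m)!: 6!*0!*0!*1!*6!*1! = 518400
prefactor² = (2J+1)*Δ*N² = 518400/7
  k=0: +1/(0!*0!*0!*0!*6!*1!) = 1/720
Σ = 1/720  ⇒  CG² = 518400/7*1/720² = 1/7
CG = +√(1/7) = +0.377964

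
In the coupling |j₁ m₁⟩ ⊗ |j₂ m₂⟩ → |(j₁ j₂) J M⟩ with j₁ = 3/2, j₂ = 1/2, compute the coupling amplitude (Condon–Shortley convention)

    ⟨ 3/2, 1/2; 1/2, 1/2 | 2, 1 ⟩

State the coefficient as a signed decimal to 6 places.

triangle: 0!·3!·1!/5! = 6/120
(j±m)!: 2!·1!·1!·0!·3!·1! = 12
prefactor² = (2J+1)·Δ·N² = 3
  k=0: +1/(0!·0!·1!·1!·2!·0!) = 1/2
Σ = 1/2  ⇒  CG² = 3·1/2² = 3/4
CG = +√(3/4) = +0.866025

+√(3/4) = +0.866025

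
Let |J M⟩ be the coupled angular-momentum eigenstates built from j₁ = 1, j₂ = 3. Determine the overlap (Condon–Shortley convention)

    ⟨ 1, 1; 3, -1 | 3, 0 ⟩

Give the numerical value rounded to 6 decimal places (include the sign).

j₁+j₂−J=1  J+j₁−j₂=1  J−j₁+j₂=5  j₁+j₂+J+1=8
(j₁±m₁, j₂±m₂, J±M) = (2,0,2,4,3,3)
P² = 72
sum k=0..0:
  [0] +1/12 = 1/12
S = 1/12
C² = P²·S² = 1/2 ; C = +0.707107

+0.707107  (= +√(1/2))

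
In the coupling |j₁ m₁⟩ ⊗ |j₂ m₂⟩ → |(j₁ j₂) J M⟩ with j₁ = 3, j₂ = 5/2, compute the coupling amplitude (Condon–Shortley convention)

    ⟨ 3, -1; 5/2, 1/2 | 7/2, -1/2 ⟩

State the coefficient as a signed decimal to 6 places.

√[8·2!4!3!/10! · 2!4!3!2!3!4!] = √(9216/175)
  +(−1)^0/∏(0,2,4,3,0,0)! = 1/288  (running 1/288)
  +(−1)^1/∏(1,1,3,2,1,1)! = -1/12  (running -23/288)
  +(−1)^2/∏(2,0,2,1,2,2)! = 1/16  (running -5/288)
⟨..|..⟩ = √(9216/175)·(-5/288) = -0.125988

−√(1/63) ≈ -0.125988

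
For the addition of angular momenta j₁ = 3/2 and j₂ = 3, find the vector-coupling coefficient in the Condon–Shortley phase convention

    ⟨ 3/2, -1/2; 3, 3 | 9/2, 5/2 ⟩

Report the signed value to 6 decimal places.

√[10·0!3!6!/10! · 1!2!6!0!7!2!] = √(172800)
  +(−1)^0/∏(0,0,2,6,1,0)! = 1/1440  (running 1/1440)
⟨..|..⟩ = √(172800)·(1/1440) = +0.288675

+√(1/12) ≈ +0.288675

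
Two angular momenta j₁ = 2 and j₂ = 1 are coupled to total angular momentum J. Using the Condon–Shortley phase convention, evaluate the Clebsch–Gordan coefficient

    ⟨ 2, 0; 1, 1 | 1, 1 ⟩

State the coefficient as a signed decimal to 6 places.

j₁+j₂−J=2  J+j₁−j₂=2  J−j₁+j₂=0  j₁+j₂+J+1=5
(j₁±m₁, j₂±m₂, J±M) = (2,2,2,0,2,0)
P² = 8/5
sum k=2..2:
  [2] +1/4 = 1/4
S = 1/4
C² = P²·S² = 1/10 ; C = +0.316228

+0.316228  (= +√(1/10))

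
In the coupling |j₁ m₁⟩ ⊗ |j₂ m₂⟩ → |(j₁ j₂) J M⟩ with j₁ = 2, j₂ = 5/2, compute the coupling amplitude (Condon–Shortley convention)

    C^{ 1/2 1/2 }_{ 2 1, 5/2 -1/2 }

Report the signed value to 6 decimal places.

-0.365148  (= −√(2/15))

triangle: 4!×0!×1!/6! = 24/720
(j±m)!: 3!×1!×2!×3!×1!×0! = 72
prefactor² = (2J+1)×Δ×N² = 24/5
  k=1: −1/(1!×3!×0!×1!×0!×0!) = -1/6
Σ = -1/6  ⇒  CG² = 24/5×(-1/6)² = 2/15
CG = −√(2/15) = -0.365148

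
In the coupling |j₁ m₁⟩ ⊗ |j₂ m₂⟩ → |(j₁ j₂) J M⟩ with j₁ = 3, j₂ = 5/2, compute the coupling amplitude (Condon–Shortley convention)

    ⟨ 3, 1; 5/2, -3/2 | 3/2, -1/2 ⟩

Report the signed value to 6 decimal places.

−√(7/30) ≈ -0.483046

j₁+j₂−J=4  J+j₁−j₂=2  J−j₁+j₂=1  j₁+j₂+J+1=8
(j₁±m₁, j₂±m₂, J±M) = (4,2,1,4,1,2)
P² = 384/35
sum k=0..1:
  [0] +1/48 = 1/48
  [1] −1/6 = -1/6
S = -7/48
C² = P²·S² = 7/30 ; C = -0.483046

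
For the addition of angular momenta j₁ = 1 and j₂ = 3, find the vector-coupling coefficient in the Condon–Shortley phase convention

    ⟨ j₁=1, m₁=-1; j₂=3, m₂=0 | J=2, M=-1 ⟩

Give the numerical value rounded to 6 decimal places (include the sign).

+0.377964

j₁+j₂−J=2  J+j₁−j₂=0  J−j₁+j₂=4  j₁+j₂+J+1=7
(j₁±m₁, j₂±m₂, J±M) = (0,2,3,3,1,3)
P² = 144/7
sum k=2..2:
  [2] +1/12 = 1/12
S = 1/12
C² = P²·S² = 1/7 ; C = +0.377964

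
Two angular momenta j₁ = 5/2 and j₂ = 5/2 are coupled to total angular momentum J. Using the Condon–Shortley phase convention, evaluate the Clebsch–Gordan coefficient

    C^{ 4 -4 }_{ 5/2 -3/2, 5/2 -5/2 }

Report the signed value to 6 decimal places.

triangle: 1!×4!×4!/10! = 576/3628800
(j±m)!: 1!×4!×0!×5!×0!×8! = 116121600
prefactor² = (2J+1)×Δ×N² = 165888
  k=0: +1/(0!×1!×4!×0!×0!×4!) = 1/576
Σ = 1/576  ⇒  CG² = 165888×1/576² = 1/2
CG = +√(1/2) = +0.707107

+√(1/2) = +0.707107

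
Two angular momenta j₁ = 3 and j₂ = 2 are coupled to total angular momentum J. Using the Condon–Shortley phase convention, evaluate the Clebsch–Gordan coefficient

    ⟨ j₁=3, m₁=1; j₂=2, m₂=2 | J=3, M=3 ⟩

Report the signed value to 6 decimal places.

+√(1/6) = +0.408248

j₁+j₂−J=2  J+j₁−j₂=4  J−j₁+j₂=2  j₁+j₂+J+1=9
(j₁±m₁, j₂±m₂, J±M) = (4,2,4,0,6,0)
P² = 1536
sum k=2..2:
  [2] +1/96 = 1/96
S = 1/96
C² = P²·S² = 1/6 ; C = +0.408248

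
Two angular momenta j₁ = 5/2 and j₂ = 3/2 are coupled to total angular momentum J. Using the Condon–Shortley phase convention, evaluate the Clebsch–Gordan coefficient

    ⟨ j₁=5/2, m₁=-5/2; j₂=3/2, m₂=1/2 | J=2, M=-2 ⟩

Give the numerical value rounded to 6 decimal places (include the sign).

+0.690066  (= +√(10/21))

j₁+j₂−J=2  J+j₁−j₂=3  J−j₁+j₂=1  j₁+j₂+J+1=7
(j₁±m₁, j₂±m₂, J±M) = (0,5,2,1,0,4)
P² = 480/7
sum k=2..2:
  [2] +1/12 = 1/12
S = 1/12
C² = P²·S² = 10/21 ; C = +0.690066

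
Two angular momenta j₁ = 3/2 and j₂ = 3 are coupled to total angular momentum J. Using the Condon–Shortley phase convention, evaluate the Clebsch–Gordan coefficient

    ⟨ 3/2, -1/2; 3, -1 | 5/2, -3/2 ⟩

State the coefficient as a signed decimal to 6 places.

-0.591608  (= −√(7/20))

√[6·2!1!4!/8! · 1!2!2!4!1!4!] = √(576/35)
  +(−1)^1/∏(1,1,1,1,0,3)! = -1/6  (running -1/6)
  +(−1)^2/∏(2,0,0,0,1,4)! = 1/48  (running -7/48)
⟨..|..⟩ = √(576/35)·(-7/48) = -0.591608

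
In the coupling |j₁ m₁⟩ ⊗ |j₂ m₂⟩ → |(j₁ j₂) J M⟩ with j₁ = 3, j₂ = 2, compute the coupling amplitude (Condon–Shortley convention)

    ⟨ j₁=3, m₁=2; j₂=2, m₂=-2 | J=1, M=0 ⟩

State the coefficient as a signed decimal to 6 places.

j₁+j₂−J=4  J+j₁−j₂=2  J−j₁+j₂=0  j₁+j₂+J+1=7
(j₁±m₁, j₂±m₂, J±M) = (5,1,0,4,1,1)
P² = 576/7
sum k=0..0:
  [0] +1/24 = 1/24
S = 1/24
C² = P²·S² = 1/7 ; C = +0.377964

+0.377964  (= +√(1/7))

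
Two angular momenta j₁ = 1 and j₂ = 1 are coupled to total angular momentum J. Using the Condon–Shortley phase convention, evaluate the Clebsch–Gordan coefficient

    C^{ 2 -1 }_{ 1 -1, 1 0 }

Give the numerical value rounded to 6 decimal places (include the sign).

+0.707107  (= +√(1/2))

√[5·0!2!2!/5! · 0!2!1!1!1!3!] = √(2)
  +(−1)^0/∏(0,0,2,1,0,1)! = 1/2  (running 1/2)
⟨..|..⟩ = √(2)·(1/2) = +0.707107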